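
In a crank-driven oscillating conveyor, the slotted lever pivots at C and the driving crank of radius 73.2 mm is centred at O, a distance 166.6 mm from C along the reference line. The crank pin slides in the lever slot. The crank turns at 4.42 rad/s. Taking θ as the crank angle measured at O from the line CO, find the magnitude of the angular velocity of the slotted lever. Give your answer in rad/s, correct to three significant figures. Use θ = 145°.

1.56

ω = 4.42 rad/s
Crank pin A relative to C: A = (d + r cosθ, r sinθ); lever angle φ = atan2(r sinθ, d + r cosθ).
Differentiating tanφ: φ̇ = rω(d cosθ + r)/(d² + r² + 2dr cosθ).
d² + r² + 2dr cosθ = |CA|² = 0.0131345 m²;  d cosθ + r = -0.063271 m.
|ω_lever| = |0.0732·4.42·-0.063271| / 0.0131345 = 1.5586 rad/s.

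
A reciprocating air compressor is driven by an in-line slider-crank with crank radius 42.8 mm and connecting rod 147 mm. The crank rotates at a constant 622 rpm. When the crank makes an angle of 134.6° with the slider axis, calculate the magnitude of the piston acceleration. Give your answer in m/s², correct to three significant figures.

ω = 2π·622/60 = 65.14 rad/s
x(θ) = r cosθ + √(L² − r² sin²θ); with ω constant, a = ω²·d²x/dθ².
d²x/dθ² = −r cosθ − r²(cos2θ)/√u − r⁴ sin²2θ/(4u^{3/2}),  u = L² − r² sin²θ = 0.0206803 m².
Substituting r = 0.0428 m, L = 0.147 m, θ = 134.6°: d²x/dθ² = +0.029948 m.
a = ω²·d²x/dθ² = (65.14)²·(+0.029948) = +127.06 m/s²;  |a| = 127.06 m/s².

127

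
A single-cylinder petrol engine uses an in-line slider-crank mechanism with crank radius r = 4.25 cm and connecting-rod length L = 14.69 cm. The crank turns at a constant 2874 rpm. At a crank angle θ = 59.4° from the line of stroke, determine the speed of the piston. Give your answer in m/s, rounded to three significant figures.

12.7

ω = 2π·2874/60 = 301 rad/s
For an in-line slider-crank, x = r cosθ + √(L² − r² sin²θ), so v = −rω sinθ·[1 + r cosθ/√(L² − r² sin²θ)].
With r = 0.0425 m, L = 0.1469 m, θ = 59.4°: √(L² − r² sin²θ) = 0.14227 m.
v = −0.0425·301·0.86074·[1 + 0.0425·0.50904/0.14227] = -12.684 m/s.
|v| = 12.684 m/s.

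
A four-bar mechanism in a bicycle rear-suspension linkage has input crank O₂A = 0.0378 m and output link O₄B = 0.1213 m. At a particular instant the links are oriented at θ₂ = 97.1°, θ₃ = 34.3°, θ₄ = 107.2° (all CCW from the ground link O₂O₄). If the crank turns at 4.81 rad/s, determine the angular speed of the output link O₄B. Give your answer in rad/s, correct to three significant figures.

ω₂ = 4.81 rad/s
Differentiating the loop-closure r₂e^{iθ₂}+r₃e^{iθ₃}=r₁+r₄e^{iθ₄} gives r₂ω₂e^{iθ₂}+r₃ω₃e^{iθ₃}=r₄ω₄e^{iθ₄}.
Eliminating the other unknown: ω₄ = r₂ω₂ sin(θ₂−θ₃) / [r₄ sin(θ₄−θ₃)].
Numerator sine = +0.88942; denominator sine = +0.95579.
Result = 0.0378·4.81·(+0.88942) / (0.1213·(+0.95579)) = +1.3948 rad/s; magnitude 1.3948 rad/s.

1.39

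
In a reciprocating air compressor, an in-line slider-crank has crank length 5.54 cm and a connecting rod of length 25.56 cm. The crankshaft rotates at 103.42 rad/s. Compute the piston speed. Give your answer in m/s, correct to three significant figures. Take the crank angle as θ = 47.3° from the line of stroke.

4.84

ω = 103.4 rad/s
For an in-line slider-crank, x = r cosθ + √(L² − r² sin²θ), so v = −rω sinθ·[1 + r cosθ/√(L² − r² sin²θ)].
With r = 0.0554 m, L = 0.2556 m, θ = 47.3°: √(L² − r² sin²θ) = 0.25234 m.
v = −0.0554·103.4·0.73491·[1 + 0.0554·0.67816/0.25234] = -4.8376 m/s.
|v| = 4.8376 m/s.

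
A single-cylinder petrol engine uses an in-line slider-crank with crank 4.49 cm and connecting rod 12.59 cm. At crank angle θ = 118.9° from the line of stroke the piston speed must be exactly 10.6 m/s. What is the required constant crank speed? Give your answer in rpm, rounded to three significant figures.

3150

For an in-line slider-crank, |v_piston| = rω|sinθ|·[1 + r cosθ/√(L² − r² sin²θ)].
With r = 0.0449 m, L = 0.1259 m, θ = 118.9°: the bracketed kinematic factor |dx/dθ| = 0.032177 m.
ω = v/|dx/dθ| = 10.6/0.032177 = 329.43 rad/s.
N = 60ω/(2π) = 3145.8 rpm.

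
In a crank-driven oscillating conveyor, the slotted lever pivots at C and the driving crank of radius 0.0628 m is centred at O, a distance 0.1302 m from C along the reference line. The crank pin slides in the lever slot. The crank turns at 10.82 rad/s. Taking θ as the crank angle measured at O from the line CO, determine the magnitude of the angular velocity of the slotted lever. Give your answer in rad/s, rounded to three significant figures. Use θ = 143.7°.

3.71

ω = 10.82 rad/s
Crank pin A relative to C: A = (d + r cosθ, r sinθ); lever angle φ = atan2(r sinθ, d + r cosθ).
Differentiating tanφ: φ̇ = rω(d cosθ + r)/(d² + r² + 2dr cosθ).
d² + r² + 2dr cosθ = |CA|² = 0.00771644 m²;  d cosθ + r = -0.042132 m.
|ω_lever| = |0.0628·10.82·-0.042132| / 0.00771644 = 3.7101 rad/s.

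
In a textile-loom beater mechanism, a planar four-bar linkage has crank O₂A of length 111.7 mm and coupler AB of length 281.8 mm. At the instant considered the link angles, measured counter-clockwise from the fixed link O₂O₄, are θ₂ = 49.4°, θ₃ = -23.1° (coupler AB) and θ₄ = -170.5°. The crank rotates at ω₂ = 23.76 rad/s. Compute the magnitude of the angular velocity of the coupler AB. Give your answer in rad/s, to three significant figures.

ω₂ = 23.76 rad/s
Differentiating the loop-closure r₂e^{iθ₂}+r₃e^{iθ₃}=r₁+r₄e^{iθ₄} gives r₂ω₂e^{iθ₂}+r₃ω₃e^{iθ₃}=r₄ω₄e^{iθ₄}.
Eliminating the other unknown: ω₃ = r₂ω₂ sin(θ₄−θ₂) / [r₃ sin(θ₃−θ₄)].
Numerator sine = +0.64145; denominator sine = +0.53877.
Result = 0.1117·23.76·(+0.64145) / (0.2818·(+0.53877)) = +11.213 rad/s; magnitude 11.213 rad/s.

11.2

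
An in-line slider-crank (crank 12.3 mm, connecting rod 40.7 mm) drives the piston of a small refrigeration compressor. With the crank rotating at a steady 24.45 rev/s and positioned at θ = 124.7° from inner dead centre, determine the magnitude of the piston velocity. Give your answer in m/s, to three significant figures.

ω = 2π·24.4 = 153.6 rad/s
For an in-line slider-crank, x = r cosθ + √(L² − r² sin²θ), so v = −rω sinθ·[1 + r cosθ/√(L² − r² sin²θ)].
With r = 0.0123 m, L = 0.0407 m, θ = 124.7°: √(L² − r² sin²θ) = 0.039424 m.
v = −0.0123·153.6·0.82214·[1 + 0.0123·-0.56928/0.039424] = -1.2776 m/s.
|v| = 1.2776 m/s.

1.28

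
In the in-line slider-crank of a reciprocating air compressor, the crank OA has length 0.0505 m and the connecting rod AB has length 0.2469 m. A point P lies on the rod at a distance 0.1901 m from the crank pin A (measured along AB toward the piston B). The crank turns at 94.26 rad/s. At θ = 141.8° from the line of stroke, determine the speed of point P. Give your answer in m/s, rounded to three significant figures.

ω = 94.26 rad/s.  Crank-pin speed |V_A| = rω = 4.7601 m/s, perpendicular to OA.
Rod angle: sinφ = −(r/L) sinθ ⇒ φ = -7.267°; ω_rod = −rω cosθ/√(L²−r²sin²θ) = +15.274 rad/s.
V_P = V_A + ω_rod × AP, with AP = 0.1901 m along the rod.
Components: V_Px = −rω sinθ − a·ω_rod·sinφ = -2.5764 m/s;  V_Py = rω cosθ + a·ω_rod·cosφ = -0.86058 m/s.
|V_P| = √(V_Px² + V_Py²) = 2.7164 m/s.

2.72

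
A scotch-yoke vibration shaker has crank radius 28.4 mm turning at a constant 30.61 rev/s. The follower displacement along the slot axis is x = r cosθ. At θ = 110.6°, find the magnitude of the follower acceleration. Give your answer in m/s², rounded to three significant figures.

370

ω = 192.3 rad/s (from 30.61 rev/s).
x = r cosθ ⇒ ẍ = −rω² cosθ (ω constant).
|a| = rω²|cosθ| = 0.0284·(192.3)²·|cos 110.6°| = 369.62 m/s².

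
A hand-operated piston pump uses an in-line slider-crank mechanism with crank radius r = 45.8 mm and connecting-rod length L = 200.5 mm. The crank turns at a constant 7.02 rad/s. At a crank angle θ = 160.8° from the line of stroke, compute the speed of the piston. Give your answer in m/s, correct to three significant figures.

ω = 7.02 rad/s
For an in-line slider-crank, x = r cosθ + √(L² − r² sin²θ), so v = −rω sinθ·[1 + r cosθ/√(L² − r² sin²θ)].
With r = 0.0458 m, L = 0.2005 m, θ = 160.8°: √(L² − r² sin²θ) = 0.19993 m.
v = −0.0458·7.02·0.32887·[1 + 0.0458·-0.94438/0.19993] = -0.082862 m/s.
|v| = 0.082862 m/s.

0.0829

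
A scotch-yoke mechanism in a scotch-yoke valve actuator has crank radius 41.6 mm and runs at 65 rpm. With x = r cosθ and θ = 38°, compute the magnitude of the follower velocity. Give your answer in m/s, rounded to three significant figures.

ω = 6.807 rad/s (from 65 rpm).
x = r cosθ ⇒ ẋ = −rω sinθ.
|v| = rω|sinθ| = 0.0416·6.807·|sin 38°| = 0.17433 m/s.

0.174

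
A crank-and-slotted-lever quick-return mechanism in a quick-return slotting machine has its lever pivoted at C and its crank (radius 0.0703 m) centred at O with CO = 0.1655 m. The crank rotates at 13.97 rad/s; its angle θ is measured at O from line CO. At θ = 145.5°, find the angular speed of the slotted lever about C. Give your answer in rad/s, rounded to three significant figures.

ω = 13.97 rad/s
Crank pin A relative to C: A = (d + r cosθ, r sinθ); lever angle φ = atan2(r sinθ, d + r cosθ).
Differentiating tanφ: φ̇ = rω(d cosθ + r)/(d² + r² + 2dr cosθ).
d² + r² + 2dr cosθ = |CA|² = 0.0131555 m²;  d cosθ + r = -0.066093 m.
|ω_lever| = |0.0703·13.97·-0.066093| / 0.0131555 = 4.934 rad/s.

4.93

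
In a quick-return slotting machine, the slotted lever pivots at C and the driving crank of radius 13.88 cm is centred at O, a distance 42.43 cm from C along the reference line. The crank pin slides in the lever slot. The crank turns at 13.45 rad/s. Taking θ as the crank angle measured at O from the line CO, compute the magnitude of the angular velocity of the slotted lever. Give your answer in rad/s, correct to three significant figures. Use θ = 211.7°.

4.19

ω = 13.45 rad/s
Crank pin A relative to C: A = (d + r cosθ, r sinθ); lever angle φ = atan2(r sinθ, d + r cosθ).
Differentiating tanφ: φ̇ = rω(d cosθ + r)/(d² + r² + 2dr cosθ).
d² + r² + 2dr cosθ = |CA|² = 0.0990826 m²;  d cosθ + r = -0.2222 m.
|ω_lever| = |0.1388·13.45·-0.2222| / 0.0990826 = 4.1866 rad/s.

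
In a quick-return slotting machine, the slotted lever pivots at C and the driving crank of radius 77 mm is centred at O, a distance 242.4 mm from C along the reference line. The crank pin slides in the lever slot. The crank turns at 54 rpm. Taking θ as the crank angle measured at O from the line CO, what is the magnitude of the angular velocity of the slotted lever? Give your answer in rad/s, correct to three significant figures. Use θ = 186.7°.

ω = 5.655 rad/s (from 54 rpm).
Crank pin A relative to C: A = (d + r cosθ, r sinθ); lever angle φ = atan2(r sinθ, d + r cosθ).
Differentiating tanφ: φ̇ = rω(d cosθ + r)/(d² + r² + 2dr cosθ).
d² + r² + 2dr cosθ = |CA|² = 0.0276121 m²;  d cosθ + r = -0.16374 m.
|ω_lever| = |0.077·5.655·-0.16374| / 0.0276121 = 2.5821 rad/s.

2.58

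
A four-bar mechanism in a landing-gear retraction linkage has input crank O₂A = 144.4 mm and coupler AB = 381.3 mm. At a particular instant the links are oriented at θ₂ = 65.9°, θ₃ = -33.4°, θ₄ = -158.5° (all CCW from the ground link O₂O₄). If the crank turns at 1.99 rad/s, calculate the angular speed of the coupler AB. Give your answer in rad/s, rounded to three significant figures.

ω₂ = 1.99 rad/s
Differentiating the loop-closure r₂e^{iθ₂}+r₃e^{iθ₃}=r₁+r₄e^{iθ₄} gives r₂ω₂e^{iθ₂}+r₃ω₃e^{iθ₃}=r₄ω₄e^{iθ₄}.
Eliminating the other unknown: ω₃ = r₂ω₂ sin(θ₄−θ₂) / [r₃ sin(θ₃−θ₄)].
Numerator sine = +0.69966; denominator sine = +0.81815.
Result = 0.1444·1.99·(+0.69966) / (0.3813·(+0.81815)) = +0.64448 rad/s; magnitude 0.64448 rad/s.

0.644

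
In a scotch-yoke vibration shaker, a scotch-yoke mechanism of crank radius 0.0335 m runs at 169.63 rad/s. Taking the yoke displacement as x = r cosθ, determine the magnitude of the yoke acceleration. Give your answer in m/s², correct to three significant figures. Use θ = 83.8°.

104

ω = 169.6 rad/s
x = r cosθ ⇒ ẍ = −rω² cosθ (ω constant).
|a| = rω²|cosθ| = 0.0335·(169.6)²·|cos 83.8°| = 104.1 m/s².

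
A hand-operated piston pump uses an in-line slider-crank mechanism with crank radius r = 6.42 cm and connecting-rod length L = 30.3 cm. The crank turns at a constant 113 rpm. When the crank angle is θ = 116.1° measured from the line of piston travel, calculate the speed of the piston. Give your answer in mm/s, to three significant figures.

617

ω = 2π·113/60 = 11.83 rad/s
For an in-line slider-crank, x = r cosθ + √(L² − r² sin²θ), so v = −rω sinθ·[1 + r cosθ/√(L² − r² sin²θ)].
With r = 0.0642 m, L = 0.303 m, θ = 116.1°: √(L² − r² sin²θ) = 0.29746 m.
v = −0.0642·11.83·0.89803·[1 + 0.0642·-0.43994/0.29746] = -0.61745 m/s.
|v| = 0.61745 m/s = 617.45 mm/s.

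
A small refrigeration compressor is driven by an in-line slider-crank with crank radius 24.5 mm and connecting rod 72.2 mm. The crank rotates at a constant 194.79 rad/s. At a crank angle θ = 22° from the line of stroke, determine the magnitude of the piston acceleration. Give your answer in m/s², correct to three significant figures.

1100

ω = 194.8 rad/s
x(θ) = r cosθ + √(L² − r² sin²θ); with ω constant, a = ω²·d²x/dθ².
d²x/dθ² = −r cosθ − r²(cos2θ)/√u − r⁴ sin²2θ/(4u^{3/2}),  u = L² − r² sin²θ = 0.00512861 m².
Substituting r = 0.0245 m, L = 0.0722 m, θ = 22°: d²x/dθ² = -0.028864 m.
a = ω²·d²x/dθ² = (194.8)²·(-0.028864) = -1095.2 m/s²;  |a| = 1095.2 m/s².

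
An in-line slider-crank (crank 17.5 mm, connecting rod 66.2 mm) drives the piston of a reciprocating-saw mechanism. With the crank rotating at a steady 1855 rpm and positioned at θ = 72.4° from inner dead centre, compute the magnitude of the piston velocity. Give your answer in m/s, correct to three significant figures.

3.51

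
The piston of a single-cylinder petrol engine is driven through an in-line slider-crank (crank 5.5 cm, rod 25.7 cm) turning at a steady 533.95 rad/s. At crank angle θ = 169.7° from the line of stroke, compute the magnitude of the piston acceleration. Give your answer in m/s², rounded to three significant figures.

ω = 534 rad/s
x(θ) = r cosθ + √(L² − r² sin²θ); with ω constant, a = ω²·d²x/dθ².
d²x/dθ² = −r cosθ − r²(cos2θ)/√u − r⁴ sin²2θ/(4u^{3/2}),  u = L² − r² sin²θ = 0.0659523 m².
Substituting r = 0.055 m, L = 0.257 m, θ = 169.7°: d²x/dθ² = +0.043071 m.
a = ω²·d²x/dθ² = (534)²·(+0.043071) = +12280 m/s²;  |a| = 12280 m/s².

12300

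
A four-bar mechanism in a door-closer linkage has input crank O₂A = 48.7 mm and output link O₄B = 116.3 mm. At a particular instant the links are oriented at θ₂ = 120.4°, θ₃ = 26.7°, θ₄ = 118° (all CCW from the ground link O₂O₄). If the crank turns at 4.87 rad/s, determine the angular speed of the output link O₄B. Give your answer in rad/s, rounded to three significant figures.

ω₂ = 4.87 rad/s
Differentiating the loop-closure r₂e^{iθ₂}+r₃e^{iθ₃}=r₁+r₄e^{iθ₄} gives r₂ω₂e^{iθ₂}+r₃ω₃e^{iθ₃}=r₄ω₄e^{iθ₄}.
Eliminating the other unknown: ω₄ = r₂ω₂ sin(θ₂−θ₃) / [r₄ sin(θ₄−θ₃)].
Numerator sine = +0.99792; denominator sine = +0.99974.
Result = 0.0487·4.87·(+0.99792) / (0.1163·(+0.99974)) = +2.0356 rad/s; magnitude 2.0356 rad/s.

2.04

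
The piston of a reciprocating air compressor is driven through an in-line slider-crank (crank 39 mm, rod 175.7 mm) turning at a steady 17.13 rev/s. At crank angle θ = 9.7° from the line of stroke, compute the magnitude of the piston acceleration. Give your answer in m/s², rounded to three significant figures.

ω = 2π·17.1 = 107.6 rad/s
x(θ) = r cosθ + √(L² − r² sin²θ); with ω constant, a = ω²·d²x/dθ².
d²x/dθ² = −r cosθ − r²(cos2θ)/√u − r⁴ sin²2θ/(4u^{3/2}),  u = L² − r² sin²θ = 0.0308273 m².
Substituting r = 0.039 m, L = 0.1757 m, θ = 9.7°: d²x/dθ² = -0.046625 m.
a = ω²·d²x/dθ² = (107.6)²·(-0.046625) = -540.13 m/s²;  |a| = 540.13 m/s².

540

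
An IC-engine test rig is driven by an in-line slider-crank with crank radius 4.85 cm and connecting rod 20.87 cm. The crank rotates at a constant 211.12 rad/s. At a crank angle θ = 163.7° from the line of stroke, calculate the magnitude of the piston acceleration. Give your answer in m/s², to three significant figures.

1650

ω = 211.1 rad/s
x(θ) = r cosθ + √(L² − r² sin²θ); with ω constant, a = ω²·d²x/dθ².
d²x/dθ² = −r cosθ − r²(cos2θ)/√u − r⁴ sin²2θ/(4u^{3/2}),  u = L² − r² sin²θ = 0.0433704 m².
Substituting r = 0.0485 m, L = 0.2087 m, θ = 163.7°: d²x/dθ² = +0.036991 m.
a = ω²·d²x/dθ² = (211.1)²·(+0.036991) = +1648.7 m/s²;  |a| = 1648.7 m/s².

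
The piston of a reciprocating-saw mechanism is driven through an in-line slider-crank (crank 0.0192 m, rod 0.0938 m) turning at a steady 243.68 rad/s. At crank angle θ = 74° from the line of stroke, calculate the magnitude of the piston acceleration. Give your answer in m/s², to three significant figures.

113

ω = 243.7 rad/s
x(θ) = r cosθ + √(L² − r² sin²θ); with ω constant, a = ω²·d²x/dθ².
d²x/dθ² = −r cosθ − r²(cos2θ)/√u − r⁴ sin²2θ/(4u^{3/2}),  u = L² − r² sin²θ = 0.00845781 m².
Substituting r = 0.0192 m, L = 0.0938 m, θ = 74°: d²x/dθ² = -0.0019052 m.
a = ω²·d²x/dθ² = (243.7)²·(-0.0019052) = -113.13 m/s²;  |a| = 113.13 m/s².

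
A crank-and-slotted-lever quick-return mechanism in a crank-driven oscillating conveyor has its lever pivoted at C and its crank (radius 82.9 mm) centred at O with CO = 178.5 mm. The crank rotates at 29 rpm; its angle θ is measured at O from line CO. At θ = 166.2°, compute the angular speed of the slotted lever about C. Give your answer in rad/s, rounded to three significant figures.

2.28

ω = 3.037 rad/s (from 29 rpm).
Crank pin A relative to C: A = (d + r cosθ, r sinθ); lever angle φ = atan2(r sinθ, d + r cosθ).
Differentiating tanφ: φ̇ = rω(d cosθ + r)/(d² + r² + 2dr cosθ).
d² + r² + 2dr cosθ = |CA|² = 0.00999365 m²;  d cosθ + r = -0.090447 m.
|ω_lever| = |0.0829·3.037·-0.090447| / 0.00999365 = 2.2785 rad/s.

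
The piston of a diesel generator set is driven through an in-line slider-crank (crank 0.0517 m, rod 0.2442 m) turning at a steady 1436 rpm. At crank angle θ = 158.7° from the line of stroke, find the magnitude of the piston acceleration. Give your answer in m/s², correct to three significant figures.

ω = 2π·1436/60 = 150.4 rad/s
x(θ) = r cosθ + √(L² − r² sin²θ); with ω constant, a = ω²·d²x/dθ².
d²x/dθ² = −r cosθ − r²(cos2θ)/√u − r⁴ sin²2θ/(4u^{3/2}),  u = L² − r² sin²θ = 0.0592809 m².
Substituting r = 0.0517 m, L = 0.2442 m, θ = 158.7°: d²x/dθ² = +0.040031 m.
a = ω²·d²x/dθ² = (150.4)²·(+0.040031) = +905.23 m/s²;  |a| = 905.23 m/s².

905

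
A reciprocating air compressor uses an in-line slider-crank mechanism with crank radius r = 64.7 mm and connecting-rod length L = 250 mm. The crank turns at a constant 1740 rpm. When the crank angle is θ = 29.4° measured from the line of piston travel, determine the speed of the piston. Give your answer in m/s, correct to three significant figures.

ω = 2π·1740/60 = 182.2 rad/s
For an in-line slider-crank, x = r cosθ + √(L² − r² sin²θ), so v = −rω sinθ·[1 + r cosθ/√(L² − r² sin²θ)].
With r = 0.0647 m, L = 0.25 m, θ = 29.4°: √(L² − r² sin²θ) = 0.24797 m.
v = −0.0647·182.2·0.49090·[1 + 0.0647·0.87121/0.24797] = -7.1029 m/s.
|v| = 7.1029 m/s.

7.10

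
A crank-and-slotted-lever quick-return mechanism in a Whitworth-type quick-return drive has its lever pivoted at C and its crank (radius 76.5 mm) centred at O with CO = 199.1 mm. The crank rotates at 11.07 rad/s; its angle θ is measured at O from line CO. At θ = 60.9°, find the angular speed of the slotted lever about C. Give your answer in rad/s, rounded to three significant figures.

2.43

ω = 11.07 rad/s
Crank pin A relative to C: A = (d + r cosθ, r sinθ); lever angle φ = atan2(r sinθ, d + r cosθ).
Differentiating tanφ: φ̇ = rω(d cosθ + r)/(d² + r² + 2dr cosθ).
d² + r² + 2dr cosθ = |CA|² = 0.060308 m²;  d cosθ + r = +0.17333 m.
|ω_lever| = |0.0765·11.07·+0.17333| / 0.060308 = 2.4339 rad/s.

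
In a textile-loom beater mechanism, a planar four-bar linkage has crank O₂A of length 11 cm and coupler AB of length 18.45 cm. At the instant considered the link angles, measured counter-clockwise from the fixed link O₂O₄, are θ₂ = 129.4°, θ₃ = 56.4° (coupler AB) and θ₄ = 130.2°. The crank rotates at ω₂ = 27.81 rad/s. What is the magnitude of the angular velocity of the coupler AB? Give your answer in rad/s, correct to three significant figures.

0.241

ω₂ = 27.81 rad/s
Differentiating the loop-closure r₂e^{iθ₂}+r₃e^{iθ₃}=r₁+r₄e^{iθ₄} gives r₂ω₂e^{iθ₂}+r₃ω₃e^{iθ₃}=r₄ω₄e^{iθ₄}.
Eliminating the other unknown: ω₃ = r₂ω₂ sin(θ₄−θ₂) / [r₃ sin(θ₃−θ₄)].
Numerator sine = +0.01396; denominator sine = -0.96029.
Result = 0.11·27.81·(+0.01396) / (0.1845·(-0.96029)) = -0.24107 rad/s; magnitude 0.24107 rad/s.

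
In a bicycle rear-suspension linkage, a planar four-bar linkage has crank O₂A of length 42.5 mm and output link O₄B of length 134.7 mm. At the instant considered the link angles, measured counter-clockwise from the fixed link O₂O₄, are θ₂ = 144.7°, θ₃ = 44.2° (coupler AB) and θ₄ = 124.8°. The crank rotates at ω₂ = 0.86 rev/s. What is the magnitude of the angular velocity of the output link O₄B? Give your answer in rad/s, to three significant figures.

1.70

ω₂ = 5.404 rad/s (from 0.86 rev/s).
Differentiating the loop-closure r₂e^{iθ₂}+r₃e^{iθ₃}=r₁+r₄e^{iθ₄} gives r₂ω₂e^{iθ₂}+r₃ω₃e^{iθ₃}=r₄ω₄e^{iθ₄}.
Eliminating the other unknown: ω₄ = r₂ω₂ sin(θ₂−θ₃) / [r₄ sin(θ₄−θ₃)].
Numerator sine = +0.98325; denominator sine = +0.98657.
Result = 0.0425·5.404·(+0.98325) / (0.1347·(+0.98657)) = +1.6992 rad/s; magnitude 1.6992 rad/s.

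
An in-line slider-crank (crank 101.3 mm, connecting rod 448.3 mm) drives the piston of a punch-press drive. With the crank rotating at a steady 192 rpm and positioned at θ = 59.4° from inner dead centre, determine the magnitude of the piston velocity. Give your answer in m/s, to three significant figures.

1.96

ω = 2π·192/60 = 20.11 rad/s
For an in-line slider-crank, x = r cosθ + √(L² − r² sin²θ), so v = −rω sinθ·[1 + r cosθ/√(L² − r² sin²θ)].
With r = 0.1013 m, L = 0.4483 m, θ = 59.4°: √(L² − r² sin²θ) = 0.43974 m.
v = −0.1013·20.11·0.86074·[1 + 0.1013·0.50904/0.43974] = -1.9587 m/s.
|v| = 1.9587 m/s.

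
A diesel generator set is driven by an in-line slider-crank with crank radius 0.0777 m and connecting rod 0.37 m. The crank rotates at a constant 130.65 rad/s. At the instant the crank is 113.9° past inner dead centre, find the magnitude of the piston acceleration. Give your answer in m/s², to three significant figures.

726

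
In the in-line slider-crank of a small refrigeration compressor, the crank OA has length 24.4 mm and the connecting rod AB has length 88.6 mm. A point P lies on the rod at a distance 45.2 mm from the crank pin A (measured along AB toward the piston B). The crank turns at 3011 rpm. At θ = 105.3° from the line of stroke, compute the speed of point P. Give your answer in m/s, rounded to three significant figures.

7.20

ω = 315.3 rad/s.  Crank-pin speed |V_A| = rω = 7.6936 m/s, perpendicular to OA.
Rod angle: sinφ = −(r/L) sinθ ⇒ φ = -15.405°; ω_rod = −rω cosθ/√(L²−r²sin²θ) = +23.767 rad/s.
V_P = V_A + ω_rod × AP, with AP = 0.0452 m along the rod.
Components: V_Px = −rω sinθ − a·ω_rod·sinφ = -7.1355 m/s;  V_Py = rω cosθ + a·ω_rod·cosφ = -0.99444 m/s.
|V_P| = √(V_Px² + V_Py²) = 7.2045 m/s.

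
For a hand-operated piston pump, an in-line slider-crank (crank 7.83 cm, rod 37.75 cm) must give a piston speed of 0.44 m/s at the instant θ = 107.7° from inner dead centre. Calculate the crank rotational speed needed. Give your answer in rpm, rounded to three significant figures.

For an in-line slider-crank, |v_piston| = rω|sinθ|·[1 + r cosθ/√(L² − r² sin²θ)].
With r = 0.0783 m, L = 0.3775 m, θ = 107.7°: the bracketed kinematic factor |dx/dθ| = 0.069795 m.
ω = v/|dx/dθ| = 0.44/0.069795 = 6.3042 rad/s.
N = 60ω/(2π) = 60.201 rpm.

60.2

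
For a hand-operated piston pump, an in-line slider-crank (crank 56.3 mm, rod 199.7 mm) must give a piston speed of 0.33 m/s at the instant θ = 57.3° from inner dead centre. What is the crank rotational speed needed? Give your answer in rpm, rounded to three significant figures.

57.5

For an in-line slider-crank, |v_piston| = rω|sinθ|·[1 + r cosθ/√(L² − r² sin²θ)].
With r = 0.0563 m, L = 0.1997 m, θ = 57.3°: the bracketed kinematic factor |dx/dθ| = 0.054805 m.
ω = v/|dx/dθ| = 0.33/0.054805 = 6.0214 rad/s.
N = 60ω/(2π) = 57.5 rpm.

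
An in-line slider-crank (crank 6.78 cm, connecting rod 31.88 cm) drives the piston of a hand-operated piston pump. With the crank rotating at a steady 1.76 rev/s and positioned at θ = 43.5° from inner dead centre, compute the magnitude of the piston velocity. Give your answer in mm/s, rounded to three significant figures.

597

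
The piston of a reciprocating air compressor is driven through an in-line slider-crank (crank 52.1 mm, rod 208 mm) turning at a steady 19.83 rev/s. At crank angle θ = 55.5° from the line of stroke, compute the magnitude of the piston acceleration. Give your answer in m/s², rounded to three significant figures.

ω = 2π·19.8 = 124.6 rad/s
x(θ) = r cosθ + √(L² − r² sin²θ); with ω constant, a = ω²·d²x/dθ².
d²x/dθ² = −r cosθ − r²(cos2θ)/√u − r⁴ sin²2θ/(4u^{3/2}),  u = L² − r² sin²θ = 0.0414204 m².
Substituting r = 0.0521 m, L = 0.208 m, θ = 55.5°: d²x/dθ² = -0.024921 m.
a = ω²·d²x/dθ² = (124.6)²·(-0.024921) = -386.87 m/s²;  |a| = 386.87 m/s².

387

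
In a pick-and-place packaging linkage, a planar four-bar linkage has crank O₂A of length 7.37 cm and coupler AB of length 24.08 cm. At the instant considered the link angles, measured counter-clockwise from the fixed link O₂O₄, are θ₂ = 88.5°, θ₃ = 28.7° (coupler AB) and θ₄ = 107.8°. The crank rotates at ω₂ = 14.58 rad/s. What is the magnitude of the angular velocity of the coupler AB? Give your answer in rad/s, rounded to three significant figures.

ω₂ = 14.58 rad/s
Differentiating the loop-closure r₂e^{iθ₂}+r₃e^{iθ₃}=r₁+r₄e^{iθ₄} gives r₂ω₂e^{iθ₂}+r₃ω₃e^{iθ₃}=r₄ω₄e^{iθ₄}.
Eliminating the other unknown: ω₃ = r₂ω₂ sin(θ₄−θ₂) / [r₃ sin(θ₃−θ₄)].
Numerator sine = +0.33051; denominator sine = -0.98196.
Result = 0.0737·14.58·(+0.33051) / (0.2408·(-0.98196)) = -1.502 rad/s; magnitude 1.502 rad/s.

1.50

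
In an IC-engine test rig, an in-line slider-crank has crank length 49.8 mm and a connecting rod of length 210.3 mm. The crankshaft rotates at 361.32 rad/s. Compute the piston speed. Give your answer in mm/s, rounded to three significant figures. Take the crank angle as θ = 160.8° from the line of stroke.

4590

ω = 361.3 rad/s
For an in-line slider-crank, x = r cosθ + √(L² − r² sin²θ), so v = −rω sinθ·[1 + r cosθ/√(L² − r² sin²θ)].
With r = 0.0498 m, L = 0.2103 m, θ = 160.8°: √(L² − r² sin²θ) = 0.20966 m.
v = −0.0498·361.3·0.32887·[1 + 0.0498·-0.94438/0.20966] = -4.5902 m/s.
|v| = 4.5902 m/s = 4590.2 mm/s.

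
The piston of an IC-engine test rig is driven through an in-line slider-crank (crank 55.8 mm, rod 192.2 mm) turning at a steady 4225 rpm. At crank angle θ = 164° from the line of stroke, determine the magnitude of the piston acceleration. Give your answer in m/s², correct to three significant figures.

ω = 2π·4225/60 = 442.4 rad/s
x(θ) = r cosθ + √(L² − r² sin²θ); with ω constant, a = ω²·d²x/dθ².
d²x/dθ² = −r cosθ − r²(cos2θ)/√u − r⁴ sin²2θ/(4u^{3/2}),  u = L² − r² sin²θ = 0.0367043 m².
Substituting r = 0.0558 m, L = 0.1922 m, θ = 164°: d²x/dθ² = +0.039759 m.
a = ω²·d²x/dθ² = (442.4)²·(+0.039759) = +7783 m/s²;  |a| = 7783 m/s².

7780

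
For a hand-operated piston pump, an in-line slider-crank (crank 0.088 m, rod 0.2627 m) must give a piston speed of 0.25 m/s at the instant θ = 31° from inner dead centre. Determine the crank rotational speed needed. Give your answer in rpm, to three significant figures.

For an in-line slider-crank, |v_piston| = rω|sinθ|·[1 + r cosθ/√(L² − r² sin²θ)].
With r = 0.088 m, L = 0.2627 m, θ = 31°: the bracketed kinematic factor |dx/dθ| = 0.058535 m.
ω = v/|dx/dθ| = 0.25/0.058535 = 4.2709 rad/s.
N = 60ω/(2π) = 40.784 rpm.

40.8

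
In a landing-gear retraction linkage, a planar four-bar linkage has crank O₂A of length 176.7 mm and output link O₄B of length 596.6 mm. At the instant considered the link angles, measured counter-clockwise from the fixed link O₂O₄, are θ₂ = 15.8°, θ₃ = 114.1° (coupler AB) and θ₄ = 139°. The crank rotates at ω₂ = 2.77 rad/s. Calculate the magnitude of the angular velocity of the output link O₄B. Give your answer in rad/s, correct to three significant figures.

ω₂ = 2.77 rad/s
Differentiating the loop-closure r₂e^{iθ₂}+r₃e^{iθ₃}=r₁+r₄e^{iθ₄} gives r₂ω₂e^{iθ₂}+r₃ω₃e^{iθ₃}=r₄ω₄e^{iθ₄}.
Eliminating the other unknown: ω₄ = r₂ω₂ sin(θ₂−θ₃) / [r₄ sin(θ₄−θ₃)].
Numerator sine = -0.98953; denominator sine = +0.42104.
Result = 0.1767·2.77·(-0.98953) / (0.5966·(+0.42104)) = -1.9282 rad/s; magnitude 1.9282 rad/s.

1.93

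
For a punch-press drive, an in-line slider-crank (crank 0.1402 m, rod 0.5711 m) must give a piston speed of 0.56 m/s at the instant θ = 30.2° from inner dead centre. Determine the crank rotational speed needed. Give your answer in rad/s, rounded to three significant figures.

6.54

For an in-line slider-crank, |v_piston| = rω|sinθ|·[1 + r cosθ/√(L² − r² sin²θ)].
With r = 0.1402 m, L = 0.5711 m, θ = 30.2°: the bracketed kinematic factor |dx/dθ| = 0.085602 m.
ω = v/|dx/dθ| = 0.56/0.085602 = 6.5419 rad/s.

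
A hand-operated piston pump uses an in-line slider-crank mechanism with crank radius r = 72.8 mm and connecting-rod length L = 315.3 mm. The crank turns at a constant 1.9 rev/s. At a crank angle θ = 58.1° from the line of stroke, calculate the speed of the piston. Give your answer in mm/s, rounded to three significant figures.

830

ω = 2π·1.9 = 11.94 rad/s
For an in-line slider-crank, x = r cosθ + √(L² − r² sin²θ), so v = −rω sinθ·[1 + r cosθ/√(L² − r² sin²θ)].
With r = 0.0728 m, L = 0.3153 m, θ = 58.1°: √(L² − r² sin²θ) = 0.30918 m.
v = −0.0728·11.94·0.84897·[1 + 0.0728·0.52844/0.30918] = -0.82964 m/s.
|v| = 0.82964 m/s = 829.64 mm/s.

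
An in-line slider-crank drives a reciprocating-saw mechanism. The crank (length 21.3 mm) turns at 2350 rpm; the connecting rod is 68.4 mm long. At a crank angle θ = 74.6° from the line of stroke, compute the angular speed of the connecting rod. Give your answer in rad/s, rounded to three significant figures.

ω = 246.1 rad/s (converted from 2350 rpm).
The rod makes angle φ with the slider axis where L sinφ = r sinθ; differentiating, L cosφ·φ̇ = r ω cosθ.
L cosφ = √(L² − r² sin²θ) = 0.065245 m.
|ω_rod| = r ω |cosθ| / √(L² − r² sin²θ) = 0.0213·246.1·0.26556/0.065245 = 21.335 rad/s.

21.3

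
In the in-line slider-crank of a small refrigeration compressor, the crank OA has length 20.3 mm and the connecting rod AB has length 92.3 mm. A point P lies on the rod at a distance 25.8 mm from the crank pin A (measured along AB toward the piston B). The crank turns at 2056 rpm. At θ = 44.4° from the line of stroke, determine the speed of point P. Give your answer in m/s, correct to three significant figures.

3.91

ω = 215.3 rad/s.  Crank-pin speed |V_A| = rω = 4.3707 m/s, perpendicular to OA.
Rod angle: sinφ = −(r/L) sinθ ⇒ φ = -8.852°; ω_rod = −rω cosθ/√(L²−r²sin²θ) = -34.24 rad/s.
V_P = V_A + ω_rod × AP, with AP = 0.0258 m along the rod.
Components: V_Px = −rω sinθ − a·ω_rod·sinφ = -3.1939 m/s;  V_Py = rω cosθ + a·ω_rod·cosφ = +2.2498 m/s.
|V_P| = √(V_Px² + V_Py²) = 3.9068 m/s.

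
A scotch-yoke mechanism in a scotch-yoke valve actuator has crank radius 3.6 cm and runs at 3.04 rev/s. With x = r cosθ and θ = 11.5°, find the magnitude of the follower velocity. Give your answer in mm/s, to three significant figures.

ω = 19.1 rad/s (from 3.04 rev/s).
x = r cosθ ⇒ ẋ = −rω sinθ.
|v| = rω|sinθ| = 0.036·19.1·|sin 11.5°| = 0.13709 m/s = 137.09 mm/s.

137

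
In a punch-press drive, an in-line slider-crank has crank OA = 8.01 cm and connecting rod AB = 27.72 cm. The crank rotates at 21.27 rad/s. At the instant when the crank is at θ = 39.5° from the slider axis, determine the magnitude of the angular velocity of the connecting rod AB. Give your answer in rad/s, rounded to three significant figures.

4.82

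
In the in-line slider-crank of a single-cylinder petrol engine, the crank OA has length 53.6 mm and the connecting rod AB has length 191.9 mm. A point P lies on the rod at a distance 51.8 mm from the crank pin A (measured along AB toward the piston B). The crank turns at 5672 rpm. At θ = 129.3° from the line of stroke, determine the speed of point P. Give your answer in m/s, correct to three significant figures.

ω = 594 rad/s.  Crank-pin speed |V_A| = rω = 31.837 m/s, perpendicular to OA.
Rod angle: sinφ = −(r/L) sinθ ⇒ φ = -12.483°; ω_rod = −rω cosθ/√(L²−r²sin²θ) = +107.62 rad/s.
V_P = V_A + ω_rod × AP, with AP = 0.0518 m along the rod.
Components: V_Px = −rω sinθ − a·ω_rod·sinφ = -23.432 m/s;  V_Py = rω cosθ + a·ω_rod·cosφ = -14.722 m/s.
|V_P| = √(V_Px² + V_Py²) = 27.673 m/s.

27.7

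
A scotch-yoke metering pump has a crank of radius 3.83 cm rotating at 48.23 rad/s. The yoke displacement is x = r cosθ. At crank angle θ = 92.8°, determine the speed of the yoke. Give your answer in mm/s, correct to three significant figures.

ω = 48.23 rad/s
x = r cosθ ⇒ ẋ = −rω sinθ.
|v| = rω|sinθ| = 0.0383·48.23·|sin 92.8°| = 1.845 m/s = 1845 mm/s.

1850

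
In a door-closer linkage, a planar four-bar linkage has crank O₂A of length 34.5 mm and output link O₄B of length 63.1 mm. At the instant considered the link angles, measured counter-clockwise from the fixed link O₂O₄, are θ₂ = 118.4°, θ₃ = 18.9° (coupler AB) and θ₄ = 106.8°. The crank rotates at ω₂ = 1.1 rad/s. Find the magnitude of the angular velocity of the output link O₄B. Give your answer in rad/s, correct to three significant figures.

0.594

ω₂ = 1.1 rad/s
Differentiating the loop-closure r₂e^{iθ₂}+r₃e^{iθ₃}=r₁+r₄e^{iθ₄} gives r₂ω₂e^{iθ₂}+r₃ω₃e^{iθ₃}=r₄ω₄e^{iθ₄}.
Eliminating the other unknown: ω₄ = r₂ω₂ sin(θ₂−θ₃) / [r₄ sin(θ₄−θ₃)].
Numerator sine = +0.98629; denominator sine = +0.99933.
Result = 0.0345·1.1·(+0.98629) / (0.0631·(+0.99933)) = +0.59358 rad/s; magnitude 0.59358 rad/s.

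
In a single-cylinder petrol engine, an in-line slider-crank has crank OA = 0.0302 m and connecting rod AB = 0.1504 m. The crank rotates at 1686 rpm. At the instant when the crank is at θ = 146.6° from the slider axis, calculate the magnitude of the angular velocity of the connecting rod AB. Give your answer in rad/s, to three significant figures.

ω = 176.6 rad/s (converted from 1686 rpm).
The rod makes angle φ with the slider axis where L sinφ = r sinθ; differentiating, L cosφ·φ̇ = r ω cosθ.
L cosφ = √(L² − r² sin²θ) = 0.14948 m.
|ω_rod| = r ω |cosθ| / √(L² − r² sin²θ) = 0.0302·176.6·0.83485/0.14948 = 29.78 rad/s.

29.8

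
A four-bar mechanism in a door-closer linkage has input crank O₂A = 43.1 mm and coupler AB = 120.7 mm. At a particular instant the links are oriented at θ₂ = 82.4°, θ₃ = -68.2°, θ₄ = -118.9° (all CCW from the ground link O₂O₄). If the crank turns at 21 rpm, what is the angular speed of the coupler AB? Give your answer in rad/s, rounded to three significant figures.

0.369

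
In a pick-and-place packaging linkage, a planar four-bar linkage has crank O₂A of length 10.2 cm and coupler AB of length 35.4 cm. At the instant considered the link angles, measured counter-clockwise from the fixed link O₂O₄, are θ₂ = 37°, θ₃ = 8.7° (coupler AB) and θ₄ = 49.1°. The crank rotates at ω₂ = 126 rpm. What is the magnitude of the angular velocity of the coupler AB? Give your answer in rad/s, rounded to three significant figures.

1.23

ω₂ = 13.19 rad/s (from 126 rpm).
Differentiating the loop-closure r₂e^{iθ₂}+r₃e^{iθ₃}=r₁+r₄e^{iθ₄} gives r₂ω₂e^{iθ₂}+r₃ω₃e^{iθ₃}=r₄ω₄e^{iθ₄}.
Eliminating the other unknown: ω₃ = r₂ω₂ sin(θ₄−θ₂) / [r₃ sin(θ₃−θ₄)].
Numerator sine = +0.20962; denominator sine = -0.64812.
Result = 0.102·13.19·(+0.20962) / (0.354·(-0.64812)) = -1.2296 rad/s; magnitude 1.2296 rad/s.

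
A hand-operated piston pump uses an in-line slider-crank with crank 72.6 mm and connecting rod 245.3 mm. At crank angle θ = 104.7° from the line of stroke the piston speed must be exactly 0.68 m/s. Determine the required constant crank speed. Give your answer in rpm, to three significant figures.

For an in-line slider-crank, |v_piston| = rω|sinθ|·[1 + r cosθ/√(L² − r² sin²θ)].
With r = 0.0726 m, L = 0.2453 m, θ = 104.7°: the bracketed kinematic factor |dx/dθ| = 0.064719 m.
ω = v/|dx/dθ| = 0.68/0.064719 = 10.507 rad/s.
N = 60ω/(2π) = 100.33 rpm.

100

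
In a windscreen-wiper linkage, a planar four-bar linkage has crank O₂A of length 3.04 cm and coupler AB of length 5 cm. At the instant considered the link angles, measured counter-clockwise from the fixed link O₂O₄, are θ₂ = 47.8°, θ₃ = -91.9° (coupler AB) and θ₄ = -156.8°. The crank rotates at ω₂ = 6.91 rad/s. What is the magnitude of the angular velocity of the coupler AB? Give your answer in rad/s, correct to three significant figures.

1.93

ω₂ = 6.91 rad/s
Differentiating the loop-closure r₂e^{iθ₂}+r₃e^{iθ₃}=r₁+r₄e^{iθ₄} gives r₂ω₂e^{iθ₂}+r₃ω₃e^{iθ₃}=r₄ω₄e^{iθ₄}.
Eliminating the other unknown: ω₃ = r₂ω₂ sin(θ₄−θ₂) / [r₃ sin(θ₃−θ₄)].
Numerator sine = +0.41628; denominator sine = +0.90557.
Result = 0.0304·6.91·(+0.41628) / (0.05·(+0.90557)) = +1.9313 rad/s; magnitude 1.9313 rad/s.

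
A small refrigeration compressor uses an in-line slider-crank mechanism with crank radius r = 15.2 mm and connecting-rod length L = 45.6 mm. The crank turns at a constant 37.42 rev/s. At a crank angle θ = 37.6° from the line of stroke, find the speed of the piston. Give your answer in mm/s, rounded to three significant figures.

2770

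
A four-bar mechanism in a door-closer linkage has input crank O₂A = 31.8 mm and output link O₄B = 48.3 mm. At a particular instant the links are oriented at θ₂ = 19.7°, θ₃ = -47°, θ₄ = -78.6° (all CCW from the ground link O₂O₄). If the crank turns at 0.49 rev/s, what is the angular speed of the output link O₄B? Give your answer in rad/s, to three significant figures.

ω₂ = 3.079 rad/s (from 0.49 rev/s).
Differentiating the loop-closure r₂e^{iθ₂}+r₃e^{iθ₃}=r₁+r₄e^{iθ₄} gives r₂ω₂e^{iθ₂}+r₃ω₃e^{iθ₃}=r₄ω₄e^{iθ₄}.
Eliminating the other unknown: ω₄ = r₂ω₂ sin(θ₂−θ₃) / [r₄ sin(θ₄−θ₃)].
Numerator sine = +0.91845; denominator sine = -0.52399.
Result = 0.0318·3.079·(+0.91845) / (0.0483·(-0.52399)) = -3.553 rad/s; magnitude 3.553 rad/s.

3.55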